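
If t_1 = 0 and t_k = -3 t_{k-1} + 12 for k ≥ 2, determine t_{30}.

205891132094652

The fixed point is 12/(1 + 3) = 3, so t_k - 3 = -3(t_{k-1} - 3).
Hence t_k = -3·(-3)^{k-1} + 3.
t_{30} = -3·(-3)^{29} + 3 = -3·-68630377364883 + 3 = 205891132094652.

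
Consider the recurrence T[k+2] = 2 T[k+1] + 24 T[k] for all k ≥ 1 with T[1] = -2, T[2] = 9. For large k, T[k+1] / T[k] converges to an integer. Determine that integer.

6

The characteristic equation is r^2 - 2r - 24 = 0, which factors as (r - 6)(r + 4) = 0.
So the roots are 6 and -4. Since |6| > |-4| and the coefficient of 6^k is non-zero, the ratio tends to 6.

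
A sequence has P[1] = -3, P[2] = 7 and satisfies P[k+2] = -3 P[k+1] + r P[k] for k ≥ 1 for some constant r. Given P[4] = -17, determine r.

-5

P[3] = -21 - 3r
P[4] = 63 + 16r
So 63 + 16r = -17, giving r = -5.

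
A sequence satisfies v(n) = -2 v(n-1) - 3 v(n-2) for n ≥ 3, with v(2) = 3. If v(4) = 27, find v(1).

Let v(1) = z.
v(3) = -6 - 3z
v(4) = 3 + 6z
So 3 + 6z = 27, giving z = 4.

4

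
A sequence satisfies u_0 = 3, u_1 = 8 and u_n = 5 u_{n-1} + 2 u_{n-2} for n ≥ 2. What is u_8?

1101178

u_2 = 5*8 + 2*3 = 46
u_3 = 5*46 + 2*8 = 246
u_4 = 5*246 + 2*46 = 1322
u_5 = 5*1322 + 2*246 = 7102
u_6 = 5*7102 + 2*1322 = 38154
u_7 = 5*38154 + 2*7102 = 204974
u_8 = 5*204974 + 2*38154 = 1101178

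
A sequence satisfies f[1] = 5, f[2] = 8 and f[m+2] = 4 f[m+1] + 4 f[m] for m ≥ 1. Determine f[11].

f[3] = 4*8 + 4*5 = 52
f[4] = 4*52 + 4*8 = 240
f[5] = 4*240 + 4*52 = 1168
f[6] = 4*1168 + 4*240 = 5632
f[7] = 4*5632 + 4*1168 = 27200
f[8] = 4*27200 + 4*5632 = 131328
f[9] = 4*131328 + 4*27200 = 634112
f[10] = 4*634112 + 4*131328 = 3061760
f[11] = 4*3061760 + 4*634112 = 14783488

14783488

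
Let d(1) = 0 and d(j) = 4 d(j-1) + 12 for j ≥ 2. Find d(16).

The fixed point is 12/(1 - 4) = -4, so d(j) + 4 = 4(d(j-1) + 4).
Hence d(j) = 4·4^{j-1} - 4.
d(16) = 4·4^{15} - 4 = 4·1073741824 - 4 = 4294967292.

4294967292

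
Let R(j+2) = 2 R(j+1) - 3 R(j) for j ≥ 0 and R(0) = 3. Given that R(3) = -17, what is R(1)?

Let R(1) = x.
R(2) = -9 + 2x
R(3) = -18 + x
So -18 + x = -17, giving x = 1.

1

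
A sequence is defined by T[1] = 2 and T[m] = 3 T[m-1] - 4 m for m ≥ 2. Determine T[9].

T[2] = 3*2 - 8 = -2
T[3] = 3*(-2) - 12 = -18
T[4] = 3*(-18) - 16 = -70
T[5] = 3*(-70) - 20 = -230
T[6] = 3*(-230) - 24 = -714
T[7] = 3*(-714) - 28 = -2170
T[8] = 3*(-2170) - 32 = -6542
T[9] = 3*(-6542) - 36 = -19662

-19662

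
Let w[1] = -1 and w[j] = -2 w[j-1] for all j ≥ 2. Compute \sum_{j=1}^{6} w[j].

21

w[2] = -2·(-1) = 2
w[3] = -2·2 = -4
w[4] = -2·(-4) = 8
w[5] = -2·8 = -16
w[6] = -2·(-16) = 32
Sum = (-1) + 2 + (-4) + 8 + (-16) + 32 = 21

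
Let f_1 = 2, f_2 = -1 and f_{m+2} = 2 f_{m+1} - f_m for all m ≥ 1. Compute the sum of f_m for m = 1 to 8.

f_3 = 2·(-1) - 2 = -4
f_4 = 2·(-4) - (-1) = -7
f_5 = 2·(-7) - (-4) = -10
f_6 = 2·(-10) - (-7) = -13
f_7 = 2·(-13) - (-10) = -16
f_8 = 2·(-16) - (-13) = -19
Sum = 2 + (-1) + (-4) + (-7) + (-10) + (-13) + (-16) + (-19) = -68

-68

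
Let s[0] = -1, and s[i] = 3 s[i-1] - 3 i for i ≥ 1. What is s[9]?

s[1] = 3(-1) - 3 = -6
s[2] = 3(-6) - 6 = -24
s[3] = 3(-24) - 9 = -81
s[4] = 3(-81) - 12 = -255
s[5] = 3(-255) - 15 = -780
s[6] = 3(-780) - 18 = -2358
s[7] = 3(-2358) - 21 = -7095
s[8] = 3(-7095) - 24 = -21309
s[9] = 3(-21309) - 27 = -63954

-63954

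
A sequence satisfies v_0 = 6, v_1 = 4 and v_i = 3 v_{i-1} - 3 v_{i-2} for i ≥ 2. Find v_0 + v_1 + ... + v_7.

-494

v_2 = 3·4 - 3·6 = -6
v_3 = 3·(-6) - 3·4 = -30
v_4 = 3·(-30) - 3·(-6) = -72
v_5 = 3·(-72) - 3·(-30) = -126
v_6 = 3·(-126) - 3·(-72) = -162
v_7 = 3·(-162) - 3·(-126) = -108
Sum = 6 + 4 + (-6) + (-30) + (-72) + (-126) + (-162) + (-108) = -494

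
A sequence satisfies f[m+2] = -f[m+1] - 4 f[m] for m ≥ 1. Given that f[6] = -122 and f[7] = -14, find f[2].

Rearranging, f[m-2] = (f[m] + f[m-1]) / -4.
f[5] = (-14 + (-122)) / -4 = -136/-4 = 34
f[4] = (-122 + 34) / -4 = -88/-4 = 22
f[3] = (34 + 22) / -4 = 56/-4 = -14
f[2] = (22 + (-14)) / -4 = 8/-4 = -2

-2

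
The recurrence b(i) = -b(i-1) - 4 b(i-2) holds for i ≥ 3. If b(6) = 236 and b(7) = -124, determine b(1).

-7

Rearranging, b(i-2) = (b(i) + b(i-1)) / -4.
b(5) = (-124 + 236) / -4 = 112/-4 = -28
b(4) = (236 + (-28)) / -4 = 208/-4 = -52
b(3) = (-28 + (-52)) / -4 = -80/-4 = 20
b(2) = (-52 + 20) / -4 = -32/-4 = 8
b(1) = (20 + 8) / -4 = 28/-4 = -7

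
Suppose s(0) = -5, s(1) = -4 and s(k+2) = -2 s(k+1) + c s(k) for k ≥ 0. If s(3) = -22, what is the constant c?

-1

s(2) = 8 - 5c
s(3) = -16 + 6c
So -16 + 6c = -22, giving c = -1.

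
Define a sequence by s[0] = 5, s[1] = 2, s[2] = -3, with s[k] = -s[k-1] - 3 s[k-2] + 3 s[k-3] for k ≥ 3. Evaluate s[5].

-48

s[3] = -(-3) - 3*2 + 3*5 = 12
s[4] = -12 - 3*(-3) + 3*2 = 3
s[5] = -3 - 3*12 + 3*(-3) = -48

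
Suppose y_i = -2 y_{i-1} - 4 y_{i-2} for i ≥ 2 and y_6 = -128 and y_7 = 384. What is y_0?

-2

Rearranging, y_{i-2} = (y_i + 2 y_{i-1}) / -4.
y_5 = (384 + 2*(-128)) / -4 = 128/-4 = -32
y_4 = (-128 + 2*(-32)) / -4 = -192/-4 = 48
y_3 = (-32 + 2*48) / -4 = 64/-4 = -16
y_2 = (48 + 2*(-16)) / -4 = 16/-4 = -4
y_1 = (-16 + 2*(-4)) / -4 = -24/-4 = 6
y_0 = (-4 + 2*6) / -4 = 8/-4 = -2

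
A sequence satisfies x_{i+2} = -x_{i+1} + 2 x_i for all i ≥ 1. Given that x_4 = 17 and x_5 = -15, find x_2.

Rearranging, x_{i-2} = (x_i + x_{i-1}) / 2.
x_3 = (-15 + 17) / 2 = 2/2 = 1
x_2 = (17 + 1) / 2 = 18/2 = 9

9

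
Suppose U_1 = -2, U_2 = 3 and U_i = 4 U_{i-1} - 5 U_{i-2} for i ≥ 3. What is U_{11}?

-21338

U_3 = 4*3 - 5*(-2) = 22
U_4 = 4*22 - 5*3 = 73
U_5 = 4*73 - 5*22 = 182
U_6 = 4*182 - 5*73 = 363
U_7 = 4*363 - 5*182 = 542
U_8 = 4*542 - 5*363 = 353
U_9 = 4*353 - 5*542 = -1298
U_{10} = 4*(-1298) - 5*353 = -6957
U_{11} = 4*(-6957) - 5*(-1298) = -21338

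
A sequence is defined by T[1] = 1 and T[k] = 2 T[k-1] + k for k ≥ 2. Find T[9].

T[2] = 2(1) + 2 = 4
T[3] = 2(4) + 3 = 11
T[4] = 2(11) + 4 = 26
T[5] = 2(26) + 5 = 57
T[6] = 2(57) + 6 = 120
T[7] = 2(120) + 7 = 247
T[8] = 2(247) + 8 = 502
T[9] = 2(502) + 9 = 1013

1013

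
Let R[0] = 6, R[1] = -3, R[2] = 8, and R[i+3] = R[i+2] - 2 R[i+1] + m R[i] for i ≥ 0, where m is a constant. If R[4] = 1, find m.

1

R[3] = 14 + 6m
R[4] = -2 + 3m
So -2 + 3m = 1, giving m = 1.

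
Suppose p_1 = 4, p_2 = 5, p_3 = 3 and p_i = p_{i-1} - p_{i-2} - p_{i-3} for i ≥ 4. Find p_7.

9

p_4 = 3 - 5 - 4 = -6
p_5 = (-6) - 3 - 5 = -14
p_6 = (-14) - (-6) - 3 = -11
p_7 = (-11) - (-14) - (-6) = 9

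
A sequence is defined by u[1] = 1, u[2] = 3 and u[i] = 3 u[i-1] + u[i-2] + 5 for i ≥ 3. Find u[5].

u[3] = 3(3) + 1 + 5 = 15
u[4] = 3(15) + 3 + 5 = 53
u[5] = 3(53) + 15 + 5 = 179

179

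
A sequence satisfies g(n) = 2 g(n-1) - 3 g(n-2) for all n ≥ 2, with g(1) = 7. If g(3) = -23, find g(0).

Let g(0) = y.
g(2) = 14 - 3y
g(3) = 7 - 6y
So 7 - 6y = -23, giving y = 5.

5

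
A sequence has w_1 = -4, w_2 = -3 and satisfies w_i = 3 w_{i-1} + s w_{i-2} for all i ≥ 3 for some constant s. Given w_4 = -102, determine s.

w_3 = -9 - 4s
w_4 = -27 - 15s
So -27 - 15s = -102, giving s = 5.

5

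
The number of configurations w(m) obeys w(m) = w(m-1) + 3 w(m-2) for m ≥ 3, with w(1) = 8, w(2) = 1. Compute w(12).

30499

w(3) = 1 + 3(8) = 25
w(4) = 25 + 3(1) = 28
w(5) = 28 + 3(25) = 103
w(6) = 103 + 3(28) = 187
w(7) = 187 + 3(103) = 496
w(8) = 496 + 3(187) = 1057
w(9) = 1057 + 3(496) = 2545
w(10) = 2545 + 3(1057) = 5716
w(11) = 5716 + 3(2545) = 13351
w(12) = 13351 + 3(5716) = 30499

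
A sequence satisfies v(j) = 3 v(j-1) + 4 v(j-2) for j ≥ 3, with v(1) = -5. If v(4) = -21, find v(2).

Let v(2) = y.
v(3) = -20 + 3y
v(4) = -60 + 13y
So -60 + 13y = -21, giving y = 3.

3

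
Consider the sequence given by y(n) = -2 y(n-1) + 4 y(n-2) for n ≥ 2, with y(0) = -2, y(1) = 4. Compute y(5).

y(2) = -2*4 + 4*(-2) = -16
y(3) = -2*(-16) + 4*4 = 48
y(4) = -2*48 + 4*(-16) = -160
y(5) = -2*(-160) + 4*48 = 512

512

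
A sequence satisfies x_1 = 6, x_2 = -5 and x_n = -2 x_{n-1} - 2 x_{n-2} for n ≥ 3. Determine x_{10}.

x_3 = -2·(-5) - 2·6 = -2
x_4 = -2·(-2) - 2·(-5) = 14
x_5 = -2·14 - 2·(-2) = -24
x_6 = -2·(-24) - 2·14 = 20
x_7 = -2·20 - 2·(-24) = 8
x_8 = -2·8 - 2·20 = -56
x_9 = -2·(-56) - 2·8 = 96
x_{10} = -2·96 - 2·(-56) = -80

-80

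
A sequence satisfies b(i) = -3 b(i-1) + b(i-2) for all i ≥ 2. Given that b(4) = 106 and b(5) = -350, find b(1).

-2

Rearranging, b(i-2) = b(i) + 3 b(i-1).
b(3) = -350 + 3(106) = -32
b(2) = 106 + 3(-32) = 10
b(1) = -32 + 3(10) = -2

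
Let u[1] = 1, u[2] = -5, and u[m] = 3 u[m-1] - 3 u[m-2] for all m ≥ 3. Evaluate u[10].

u[3] = 3(-5) - 3(1) = -18
u[4] = 3(-18) - 3(-5) = -39
u[5] = 3(-39) - 3(-18) = -63
u[6] = 3(-63) - 3(-39) = -72
u[7] = 3(-72) - 3(-63) = -27
u[8] = 3(-27) - 3(-72) = 135
u[9] = 3(135) - 3(-27) = 486
u[10] = 3(486) - 3(135) = 1053

1053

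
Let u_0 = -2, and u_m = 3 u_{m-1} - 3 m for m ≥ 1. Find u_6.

-3087

u_1 = 3*(-2) - 3 = -9
u_2 = 3*(-9) - 6 = -33
u_3 = 3*(-33) - 9 = -108
u_4 = 3*(-108) - 12 = -336
u_5 = 3*(-336) - 15 = -1023
u_6 = 3*(-1023) - 18 = -3087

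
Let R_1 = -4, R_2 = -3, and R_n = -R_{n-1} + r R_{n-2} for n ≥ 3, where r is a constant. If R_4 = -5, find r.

R_3 = 3 - 4r
R_4 = -3 + r
So -3 + r = -5, giving r = -2.

-2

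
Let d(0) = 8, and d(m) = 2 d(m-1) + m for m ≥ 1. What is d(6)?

632

d(1) = 2*8 + 1 = 17
d(2) = 2*17 + 2 = 36
d(3) = 2*36 + 3 = 75
d(4) = 2*75 + 4 = 154
d(5) = 2*154 + 5 = 313
d(6) = 2*313 + 6 = 632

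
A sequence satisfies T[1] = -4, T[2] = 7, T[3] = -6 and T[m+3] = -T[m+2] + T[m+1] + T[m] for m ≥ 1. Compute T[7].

-10

T[4] = -(-6) + 7 + (-4) = 9
T[5] = -9 + (-6) + 7 = -8
T[6] = -(-8) + 9 + (-6) = 11
T[7] = -11 + (-8) + 9 = -10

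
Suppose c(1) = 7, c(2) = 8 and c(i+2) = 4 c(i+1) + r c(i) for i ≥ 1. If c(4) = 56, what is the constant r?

c(3) = 32 + 7r
c(4) = 128 + 36r
So 128 + 36r = 56, giving r = -2.

-2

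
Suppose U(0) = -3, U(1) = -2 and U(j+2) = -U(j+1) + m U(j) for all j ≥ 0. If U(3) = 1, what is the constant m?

3

U(2) = 2 - 3m
U(3) = -2 + m
So -2 + m = 1, giving m = 3.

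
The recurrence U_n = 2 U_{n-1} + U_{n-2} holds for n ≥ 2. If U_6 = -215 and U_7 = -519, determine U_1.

Rearranging, U_{n-2} = U_n - 2 U_{n-1}.
U_5 = -519 - 2*(-215) = -89
U_4 = -215 - 2*(-89) = -37
U_3 = -89 - 2*(-37) = -15
U_2 = -37 - 2*(-15) = -7
U_1 = -15 - 2*(-7) = -1

-1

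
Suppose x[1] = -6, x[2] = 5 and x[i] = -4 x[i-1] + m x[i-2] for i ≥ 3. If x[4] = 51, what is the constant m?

x[3] = -20 - 6m
x[4] = 80 + 29m
So 80 + 29m = 51, giving m = -1.

-1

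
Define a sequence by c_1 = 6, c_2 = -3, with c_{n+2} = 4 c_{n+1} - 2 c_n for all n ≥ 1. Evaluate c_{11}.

-495744

c_3 = 4(-3) - 2(6) = -24
c_4 = 4(-24) - 2(-3) = -90
c_5 = 4(-90) - 2(-24) = -312
c_6 = 4(-312) - 2(-90) = -1068
c_7 = 4(-1068) - 2(-312) = -3648
c_8 = 4(-3648) - 2(-1068) = -12456
c_9 = 4(-12456) - 2(-3648) = -42528
c_{10} = 4(-42528) - 2(-12456) = -145200
c_{11} = 4(-145200) - 2(-42528) = -495744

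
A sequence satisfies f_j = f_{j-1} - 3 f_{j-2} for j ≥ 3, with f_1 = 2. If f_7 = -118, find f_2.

Let f_2 = y.
f_3 = -6 + y
f_4 = -6 - 2y
f_5 = 12 - 5y
f_6 = 30 + y
f_7 = -6 + 16y
So -6 + 16y = -118, giving y = -7.

-7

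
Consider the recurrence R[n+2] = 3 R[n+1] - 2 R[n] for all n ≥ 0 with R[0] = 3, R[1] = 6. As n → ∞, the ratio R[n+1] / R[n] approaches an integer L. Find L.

The characteristic equation is r^2 - 3r + 2 = 0, which factors as (r - 2)(r - 1) = 0.
So the roots are 2 and 1. Since |2| > |1| and the coefficient of 2^n is non-zero, the ratio tends to 2.

2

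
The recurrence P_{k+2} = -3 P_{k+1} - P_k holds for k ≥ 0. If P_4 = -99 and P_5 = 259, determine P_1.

Rearranging, P_{k-2} = -(P_k + 3 P_{k-1}).
P_3 = -(259 + 3*(-99)) = 38
P_2 = -(-99 + 3*38) = -15
P_1 = -(38 + 3*(-15)) = 7

7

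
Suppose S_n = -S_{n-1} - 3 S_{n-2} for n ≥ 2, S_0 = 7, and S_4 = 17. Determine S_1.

-5

Let S_1 = x.
S_2 = -21 - x
S_3 = 21 - 2x
S_4 = 42 + 5x
So 42 + 5x = 17, giving x = -5.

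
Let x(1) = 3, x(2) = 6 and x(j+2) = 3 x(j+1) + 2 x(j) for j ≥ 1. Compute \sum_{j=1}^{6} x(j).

1485

x(3) = 3(6) + 2(3) = 24
x(4) = 3(24) + 2(6) = 84
x(5) = 3(84) + 2(24) = 300
x(6) = 3(300) + 2(84) = 1068
Sum = 3 + 6 + 24 + 84 + 300 + 1068 = 1485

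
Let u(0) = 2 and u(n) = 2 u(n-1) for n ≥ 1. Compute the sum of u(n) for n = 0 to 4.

u(1) = 2·2 = 4
u(2) = 2·4 = 8
u(3) = 2·8 = 16
u(4) = 2·16 = 32
Sum = 2 + 4 + 8 + 16 + 32 = 62

62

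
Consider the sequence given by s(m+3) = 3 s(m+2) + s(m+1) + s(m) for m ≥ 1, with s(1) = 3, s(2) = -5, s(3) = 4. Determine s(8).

s(4) = 3*4 + (-5) + 3 = 10
s(5) = 3*10 + 4 + (-5) = 29
s(6) = 3*29 + 10 + 4 = 101
s(7) = 3*101 + 29 + 10 = 342
s(8) = 3*342 + 101 + 29 = 1156

1156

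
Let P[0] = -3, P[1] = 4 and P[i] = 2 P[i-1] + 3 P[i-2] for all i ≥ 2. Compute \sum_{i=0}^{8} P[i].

2457

P[2] = 2*4 + 3*(-3) = -1
P[3] = 2*(-1) + 3*4 = 10
P[4] = 2*10 + 3*(-1) = 17
P[5] = 2*17 + 3*10 = 64
P[6] = 2*64 + 3*17 = 179
P[7] = 2*179 + 3*64 = 550
P[8] = 2*550 + 3*179 = 1637
Sum = (-3) + 4 + (-1) + 10 + 17 + 64 + 179 + 550 + 1637 = 2457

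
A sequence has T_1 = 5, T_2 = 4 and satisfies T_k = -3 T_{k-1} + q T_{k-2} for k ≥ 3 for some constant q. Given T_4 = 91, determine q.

-5

T_3 = -12 + 5q
T_4 = 36 - 11q
So 36 - 11q = 91, giving q = -5.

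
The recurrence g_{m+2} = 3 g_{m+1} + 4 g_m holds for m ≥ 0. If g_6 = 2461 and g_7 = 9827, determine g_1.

Rearranging, g_{m-2} = (g_m - 3 g_{m-1}) / 4.
g_5 = (9827 - 3(2461)) / 4 = 2444/4 = 611
g_4 = (2461 - 3(611)) / 4 = 628/4 = 157
g_3 = (611 - 3(157)) / 4 = 140/4 = 35
g_2 = (157 - 3(35)) / 4 = 52/4 = 13
g_1 = (35 - 3(13)) / 4 = -4/4 = -1

-1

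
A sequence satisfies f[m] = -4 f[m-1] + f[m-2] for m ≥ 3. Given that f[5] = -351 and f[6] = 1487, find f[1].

9

Rearranging, f[m-2] = f[m] + 4 f[m-1].
f[4] = 1487 + 4(-351) = 83
f[3] = -351 + 4(83) = -19
f[2] = 83 + 4(-19) = 7
f[1] = -19 + 4(7) = 9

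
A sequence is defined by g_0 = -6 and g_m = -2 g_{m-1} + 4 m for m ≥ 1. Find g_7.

g_1 = -2*(-6) + 4 = 16
g_2 = -2*16 + 8 = -24
g_3 = -2*(-24) + 12 = 60
g_4 = -2*60 + 16 = -104
g_5 = -2*(-104) + 20 = 228
g_6 = -2*228 + 24 = -432
g_7 = -2*(-432) + 28 = 892

892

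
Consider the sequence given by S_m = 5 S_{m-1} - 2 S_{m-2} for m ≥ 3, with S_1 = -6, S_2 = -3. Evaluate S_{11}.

-349383

S_3 = 5·(-3) - 2·(-6) = -3
S_4 = 5·(-3) - 2·(-3) = -9
S_5 = 5·(-9) - 2·(-3) = -39
S_6 = 5·(-39) - 2·(-9) = -177
S_7 = 5·(-177) - 2·(-39) = -807
S_8 = 5·(-807) - 2·(-177) = -3681
S_9 = 5·(-3681) - 2·(-807) = -16791
S_{10} = 5·(-16791) - 2·(-3681) = -76593
S_{11} = 5·(-76593) - 2·(-16791) = -349383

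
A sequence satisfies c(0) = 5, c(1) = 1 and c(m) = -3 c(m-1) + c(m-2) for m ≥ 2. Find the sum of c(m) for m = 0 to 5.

-36

c(2) = -3(1) + 5 = 2
c(3) = -3(2) + 1 = -5
c(4) = -3(-5) + 2 = 17
c(5) = -3(17) + (-5) = -56
Sum = 5 + 1 + 2 + (-5) + 17 + (-56) = -36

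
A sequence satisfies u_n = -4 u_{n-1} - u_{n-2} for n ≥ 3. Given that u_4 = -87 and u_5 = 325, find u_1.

Rearranging, u_{n-2} = -(u_n + 4 u_{n-1}).
u_3 = -(325 + 4·(-87)) = 23
u_2 = -(-87 + 4·23) = -5
u_1 = -(23 + 4·(-5)) = -3

-3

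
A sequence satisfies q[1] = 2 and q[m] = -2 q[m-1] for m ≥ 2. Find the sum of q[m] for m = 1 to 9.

q[2] = -2*2 = -4
q[3] = -2*(-4) = 8
q[4] = -2*8 = -16
q[5] = -2*(-16) = 32
q[6] = -2*32 = -64
q[7] = -2*(-64) = 128
q[8] = -2*128 = -256
q[9] = -2*(-256) = 512
Sum = 2 + (-4) + 8 + (-16) + 32 + (-64) + 128 + (-256) + 512 = 342

342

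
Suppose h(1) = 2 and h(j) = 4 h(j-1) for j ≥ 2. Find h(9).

h(2) = 4*2 = 8
h(3) = 4*8 = 32
h(4) = 4*32 = 128
h(5) = 4*128 = 512
h(6) = 4*512 = 2048
h(7) = 4*2048 = 8192
h(8) = 4*8192 = 32768
h(9) = 4*32768 = 131072

131072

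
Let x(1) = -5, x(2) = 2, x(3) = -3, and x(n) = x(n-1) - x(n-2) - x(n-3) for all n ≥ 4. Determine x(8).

-2

x(4) = (-3) - 2 - (-5) = 0
x(5) = 0 - (-3) - 2 = 1
x(6) = 1 - 0 - (-3) = 4
x(7) = 4 - 1 - 0 = 3
x(8) = 3 - 4 - 1 = -2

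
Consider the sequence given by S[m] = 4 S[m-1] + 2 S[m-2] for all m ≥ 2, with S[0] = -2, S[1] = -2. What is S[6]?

-4592

S[2] = 4*(-2) + 2*(-2) = -12
S[3] = 4*(-12) + 2*(-2) = -52
S[4] = 4*(-52) + 2*(-12) = -232
S[5] = 4*(-232) + 2*(-52) = -1032
S[6] = 4*(-1032) + 2*(-232) = -4592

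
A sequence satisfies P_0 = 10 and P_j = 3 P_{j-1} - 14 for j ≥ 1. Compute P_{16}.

The fixed point is -14/(1 - 3) = 7, so P_j - 7 = 3(P_{j-1} - 7).
Hence P_j = 3·3^j + 7.
P_{16} = 3·3^{16} + 7 = 3·43046721 + 7 = 129140170.

129140170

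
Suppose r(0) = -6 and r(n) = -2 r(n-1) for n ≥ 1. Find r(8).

r(1) = -2(-6) = 12
r(2) = -2(12) = -24
r(3) = -2(-24) = 48
r(4) = -2(48) = -96
r(5) = -2(-96) = 192
r(6) = -2(192) = -384
r(7) = -2(-384) = 768
r(8) = -2(768) = -1536

-1536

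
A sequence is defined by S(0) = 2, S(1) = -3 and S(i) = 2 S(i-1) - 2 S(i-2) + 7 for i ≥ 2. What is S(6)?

47

S(2) = 2·(-3) - 2·2 + 7 = -3
S(3) = 2·(-3) - 2·(-3) + 7 = 7
S(4) = 2·7 - 2·(-3) + 7 = 27
S(5) = 2·27 - 2·7 + 7 = 47
S(6) = 2·47 - 2·27 + 7 = 47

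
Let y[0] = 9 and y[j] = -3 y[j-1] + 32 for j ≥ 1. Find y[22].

The fixed point is 32/(1 + 3) = 8, so y[j] - 8 = -3(y[j-1] - 8).
Hence y[j] = 1·(-3)^j + 8.
y[22] = 1·(-3)^{22} + 8 = 1·31381059609 + 8 = 31381059617.

31381059617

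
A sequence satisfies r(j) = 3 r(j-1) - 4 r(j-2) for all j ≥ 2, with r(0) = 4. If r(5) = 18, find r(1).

Let r(1) = x.
r(2) = -16 + 3x
r(3) = -48 + 5x
r(4) = -80 + 3x
r(5) = -48 - 11x
So -48 - 11x = 18, giving x = -6.

-6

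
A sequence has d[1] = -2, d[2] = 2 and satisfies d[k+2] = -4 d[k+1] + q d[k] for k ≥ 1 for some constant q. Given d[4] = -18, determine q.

d[3] = -8 - 2q
d[4] = 32 + 10q
So 32 + 10q = -18, giving q = -5.

-5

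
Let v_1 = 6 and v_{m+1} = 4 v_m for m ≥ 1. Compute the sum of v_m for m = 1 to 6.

8190

v_2 = 4*6 = 24
v_3 = 4*24 = 96
v_4 = 4*96 = 384
v_5 = 4*384 = 1536
v_6 = 4*1536 = 6144
Sum = 6 + 24 + 96 + 384 + 1536 + 6144 = 8190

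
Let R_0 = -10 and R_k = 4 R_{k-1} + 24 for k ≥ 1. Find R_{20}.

The fixed point is 24/(1 - 4) = -8, so R_k + 8 = 4(R_{k-1} + 8).
Hence R_k = -2·4^k - 8.
R_{20} = -2·4^{20} - 8 = -2·1099511627776 - 8 = -2199023255560.

-2199023255560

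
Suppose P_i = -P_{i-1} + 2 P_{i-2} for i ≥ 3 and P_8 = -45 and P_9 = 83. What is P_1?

Rearranging, P_{i-2} = (P_i + P_{i-1}) / 2.
P_7 = (83 + (-45)) / 2 = 38/2 = 19
P_6 = (-45 + 19) / 2 = -26/2 = -13
P_5 = (19 + (-13)) / 2 = 6/2 = 3
P_4 = (-13 + 3) / 2 = -10/2 = -5
P_3 = (3 + (-5)) / 2 = -2/2 = -1
P_2 = (-5 + (-1)) / 2 = -6/2 = -3
P_1 = (-1 + (-3)) / 2 = -4/2 = -2

-2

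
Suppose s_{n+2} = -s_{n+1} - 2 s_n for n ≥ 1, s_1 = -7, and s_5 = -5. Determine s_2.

3

Let s_2 = z.
s_3 = 14 - z
s_4 = -14 - z
s_5 = -14 + 3z
So -14 + 3z = -5, giving z = 3.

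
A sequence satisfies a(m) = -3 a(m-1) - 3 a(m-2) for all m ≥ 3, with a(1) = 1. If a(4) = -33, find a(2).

-7

Let a(2) = y.
a(3) = -3 - 3y
a(4) = 9 + 6y
So 9 + 6y = -33, giving y = -7.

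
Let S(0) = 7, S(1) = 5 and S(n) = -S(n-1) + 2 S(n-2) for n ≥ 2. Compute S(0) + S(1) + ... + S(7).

S(2) = -5 + 2·7 = 9
S(3) = -9 + 2·5 = 1
S(4) = -1 + 2·9 = 17
S(5) = -17 + 2·1 = -15
S(6) = -(-15) + 2·17 = 49
S(7) = -49 + 2·(-15) = -79
Sum = 7 + 5 + 9 + 1 + 17 + (-15) + 49 + (-79) = -6

-6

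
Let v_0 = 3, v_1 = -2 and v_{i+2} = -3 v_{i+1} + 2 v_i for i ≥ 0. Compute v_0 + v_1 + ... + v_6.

1429

v_2 = -3·(-2) + 2·3 = 12
v_3 = -3·12 + 2·(-2) = -40
v_4 = -3·(-40) + 2·12 = 144
v_5 = -3·144 + 2·(-40) = -512
v_6 = -3·(-512) + 2·144 = 1824
Sum = 3 + (-2) + 12 + (-40) + 144 + (-512) + 1824 = 1429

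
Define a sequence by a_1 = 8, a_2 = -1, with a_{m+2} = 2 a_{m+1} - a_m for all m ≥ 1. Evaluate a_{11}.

a_3 = 2*(-1) - 8 = -10
a_4 = 2*(-10) - (-1) = -19
a_5 = 2*(-19) - (-10) = -28
a_6 = 2*(-28) - (-19) = -37
a_7 = 2*(-37) - (-28) = -46
a_8 = 2*(-46) - (-37) = -55
a_9 = 2*(-55) - (-46) = -64
a_{10} = 2*(-64) - (-55) = -73
a_{11} = 2*(-73) - (-64) = -82

-82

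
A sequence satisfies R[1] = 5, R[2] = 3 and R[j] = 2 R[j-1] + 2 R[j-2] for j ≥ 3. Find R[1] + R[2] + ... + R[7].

R[3] = 2·3 + 2·5 = 16
R[4] = 2·16 + 2·3 = 38
R[5] = 2·38 + 2·16 = 108
R[6] = 2·108 + 2·38 = 292
R[7] = 2·292 + 2·108 = 800
Sum = 5 + 3 + 16 + 38 + 108 + 292 + 800 = 1262

1262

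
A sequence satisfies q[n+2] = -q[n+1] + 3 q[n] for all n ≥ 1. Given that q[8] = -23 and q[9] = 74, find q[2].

Rearranging, q[n-2] = (q[n] + q[n-1]) / 3.
q[7] = (74 + (-23)) / 3 = 51/3 = 17
q[6] = (-23 + 17) / 3 = -6/3 = -2
q[5] = (17 + (-2)) / 3 = 15/3 = 5
q[4] = (-2 + 5) / 3 = 3/3 = 1
q[3] = (5 + 1) / 3 = 6/3 = 2
q[2] = (1 + 2) / 3 = 3/3 = 1

1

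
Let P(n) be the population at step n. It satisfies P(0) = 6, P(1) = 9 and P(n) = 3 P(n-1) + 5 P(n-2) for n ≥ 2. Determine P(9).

1200744

P(2) = 3(9) + 5(6) = 57
P(3) = 3(57) + 5(9) = 216
P(4) = 3(216) + 5(57) = 933
P(5) = 3(933) + 5(216) = 3879
P(6) = 3(3879) + 5(933) = 16302
P(7) = 3(16302) + 5(3879) = 68301
P(8) = 3(68301) + 5(16302) = 286413
P(9) = 3(286413) + 5(68301) = 1200744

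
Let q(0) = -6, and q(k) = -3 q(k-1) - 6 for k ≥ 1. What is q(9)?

q(1) = -3*(-6) - 6 = 12
q(2) = -3*12 - 6 = -42
q(3) = -3*(-42) - 6 = 120
q(4) = -3*120 - 6 = -366
q(5) = -3*(-366) - 6 = 1092
q(6) = -3*1092 - 6 = -3282
q(7) = -3*(-3282) - 6 = 9840
q(8) = -3*9840 - 6 = -29526
q(9) = -3*(-29526) - 6 = 88572

88572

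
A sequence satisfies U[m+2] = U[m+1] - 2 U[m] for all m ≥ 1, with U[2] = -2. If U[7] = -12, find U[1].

-1

Let U[1] = x.
U[3] = -2 - 2x
U[4] = 2 - 2x
U[5] = 6 + 2x
U[6] = 2 + 6x
U[7] = -10 + 2x
So -10 + 2x = -12, giving x = -1.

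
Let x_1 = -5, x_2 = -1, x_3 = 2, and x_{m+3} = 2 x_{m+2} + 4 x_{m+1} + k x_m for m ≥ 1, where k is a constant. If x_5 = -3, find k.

x_4 = -5k
x_5 = 8 - 11k
So 8 - 11k = -3, giving k = 1.

1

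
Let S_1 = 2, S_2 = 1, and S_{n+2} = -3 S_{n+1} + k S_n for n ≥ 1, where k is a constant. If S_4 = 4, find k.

S_3 = -3 + 2k
S_4 = 9 - 5k
So 9 - 5k = 4, giving k = 1.

1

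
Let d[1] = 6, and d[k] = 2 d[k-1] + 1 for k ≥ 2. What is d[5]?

d[2] = 2*6 + 1 = 13
d[3] = 2*13 + 1 = 27
d[4] = 2*27 + 1 = 55
d[5] = 2*55 + 1 = 111

111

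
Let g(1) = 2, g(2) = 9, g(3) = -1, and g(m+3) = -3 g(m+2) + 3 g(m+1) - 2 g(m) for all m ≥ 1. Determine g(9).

g(4) = -3*(-1) + 3*9 - 2*2 = 26
g(5) = -3*26 + 3*(-1) - 2*9 = -99
g(6) = -3*(-99) + 3*26 - 2*(-1) = 377
g(7) = -3*377 + 3*(-99) - 2*26 = -1480
g(8) = -3*(-1480) + 3*377 - 2*(-99) = 5769
g(9) = -3*5769 + 3*(-1480) - 2*377 = -22501

-22501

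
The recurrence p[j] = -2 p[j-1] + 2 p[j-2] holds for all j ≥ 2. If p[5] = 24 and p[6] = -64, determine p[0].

Rearranging, p[j-2] = (p[j] + 2 p[j-1]) / 2.
p[4] = (-64 + 2*24) / 2 = -16/2 = -8
p[3] = (24 + 2*(-8)) / 2 = 8/2 = 4
p[2] = (-8 + 2*4) / 2 = 0/2 = 0
p[1] = (4 + 2*0) / 2 = 4/2 = 2
p[0] = (0 + 2*2) / 2 = 4/2 = 2

2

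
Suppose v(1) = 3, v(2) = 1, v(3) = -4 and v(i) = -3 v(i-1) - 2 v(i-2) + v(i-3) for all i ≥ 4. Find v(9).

-239

v(4) = -3*(-4) - 2*1 + 3 = 13
v(5) = -3*13 - 2*(-4) + 1 = -30
v(6) = -3*(-30) - 2*13 + (-4) = 60
v(7) = -3*60 - 2*(-30) + 13 = -107
v(8) = -3*(-107) - 2*60 + (-30) = 171
v(9) = -3*171 - 2*(-107) + 60 = -239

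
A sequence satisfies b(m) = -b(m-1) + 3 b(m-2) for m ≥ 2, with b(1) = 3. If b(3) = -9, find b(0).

Let b(0) = x.
b(2) = -3 + 3x
b(3) = 12 - 3x
So 12 - 3x = -9, giving x = 7.

7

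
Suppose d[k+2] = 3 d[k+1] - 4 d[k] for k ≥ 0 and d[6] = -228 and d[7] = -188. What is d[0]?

3

Rearranging, d[k-2] = (d[k] - 3 d[k-1]) / -4.
d[5] = (-188 - 3·(-228)) / -4 = 496/-4 = -124
d[4] = (-228 - 3·(-124)) / -4 = 144/-4 = -36
d[3] = (-124 - 3·(-36)) / -4 = -16/-4 = 4
d[2] = (-36 - 3·4) / -4 = -48/-4 = 12
d[1] = (4 - 3·12) / -4 = -32/-4 = 8
d[0] = (12 - 3·8) / -4 = -12/-4 = 3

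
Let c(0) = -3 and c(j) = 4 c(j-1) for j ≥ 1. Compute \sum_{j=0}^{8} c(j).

-262143

c(1) = 4(-3) = -12
c(2) = 4(-12) = -48
c(3) = 4(-48) = -192
c(4) = 4(-192) = -768
c(5) = 4(-768) = -3072
c(6) = 4(-3072) = -12288
c(7) = 4(-12288) = -49152
c(8) = 4(-49152) = -196608
Sum = (-3) + (-12) + (-48) + (-192) + (-768) + (-3072) + (-12288) + (-49152) + (-196608) = -262143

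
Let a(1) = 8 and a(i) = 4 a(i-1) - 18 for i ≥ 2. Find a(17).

8589934598

The fixed point is -18/(1 - 4) = 6, so a(i) - 6 = 4(a(i-1) - 6).
Hence a(i) = 2·4^{i-1} + 6.
a(17) = 2·4^{16} + 6 = 2·4294967296 + 6 = 8589934598.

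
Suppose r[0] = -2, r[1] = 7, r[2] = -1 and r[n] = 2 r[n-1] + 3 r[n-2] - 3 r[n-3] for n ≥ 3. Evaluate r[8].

r[3] = 2·(-1) + 3·7 - 3·(-2) = 25
r[4] = 2·25 + 3·(-1) - 3·7 = 26
r[5] = 2·26 + 3·25 - 3·(-1) = 130
r[6] = 2·130 + 3·26 - 3·25 = 263
r[7] = 2·263 + 3·130 - 3·26 = 838
r[8] = 2·838 + 3·263 - 3·130 = 2075

2075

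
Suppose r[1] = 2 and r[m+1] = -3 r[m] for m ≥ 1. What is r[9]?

r[2] = -3(2) = -6
r[3] = -3(-6) = 18
r[4] = -3(18) = -54
r[5] = -3(-54) = 162
r[6] = -3(162) = -486
r[7] = -3(-486) = 1458
r[8] = -3(1458) = -4374
r[9] = -3(-4374) = 13122

13122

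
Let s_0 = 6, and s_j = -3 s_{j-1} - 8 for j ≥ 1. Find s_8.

s_1 = -3(6) - 8 = -26
s_2 = -3(-26) - 8 = 70
s_3 = -3(70) - 8 = -218
s_4 = -3(-218) - 8 = 646
s_5 = -3(646) - 8 = -1946
s_6 = -3(-1946) - 8 = 5830
s_7 = -3(5830) - 8 = -17498
s_8 = -3(-17498) - 8 = 52486

52486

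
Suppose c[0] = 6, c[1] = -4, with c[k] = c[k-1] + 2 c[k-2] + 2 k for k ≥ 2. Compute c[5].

72

c[2] = (-4) + 2(6) + 4 = 12
c[3] = 12 + 2(-4) + 6 = 10
c[4] = 10 + 2(12) + 8 = 42
c[5] = 42 + 2(10) + 10 = 72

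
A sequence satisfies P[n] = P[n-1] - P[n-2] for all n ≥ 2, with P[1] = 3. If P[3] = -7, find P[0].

7

Let P[0] = w.
P[2] = 3 - w
P[3] = -w
So -w = -7, giving w = 7.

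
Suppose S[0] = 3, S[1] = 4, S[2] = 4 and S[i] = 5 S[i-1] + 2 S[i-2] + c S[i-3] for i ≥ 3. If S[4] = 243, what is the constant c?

5

S[3] = 28 + 3c
S[4] = 148 + 19c
So 148 + 19c = 243, giving c = 5.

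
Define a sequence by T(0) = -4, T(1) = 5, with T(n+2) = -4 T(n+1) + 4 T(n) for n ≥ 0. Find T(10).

-10122240

T(2) = -4*5 + 4*(-4) = -36
T(3) = -4*(-36) + 4*5 = 164
T(4) = -4*164 + 4*(-36) = -800
T(5) = -4*(-800) + 4*164 = 3856
T(6) = -4*3856 + 4*(-800) = -18624
T(7) = -4*(-18624) + 4*3856 = 89920
T(8) = -4*89920 + 4*(-18624) = -434176
T(9) = -4*(-434176) + 4*89920 = 2096384
T(10) = -4*2096384 + 4*(-434176) = -10122240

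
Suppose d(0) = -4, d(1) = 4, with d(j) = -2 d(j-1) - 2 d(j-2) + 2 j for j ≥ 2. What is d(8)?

-68

d(2) = -2(4) - 2(-4) + 4 = 4
d(3) = -2(4) - 2(4) + 6 = -10
d(4) = -2(-10) - 2(4) + 8 = 20
d(5) = -2(20) - 2(-10) + 10 = -10
d(6) = -2(-10) - 2(20) + 12 = -8
d(7) = -2(-8) - 2(-10) + 14 = 50
d(8) = -2(50) - 2(-8) + 16 = -68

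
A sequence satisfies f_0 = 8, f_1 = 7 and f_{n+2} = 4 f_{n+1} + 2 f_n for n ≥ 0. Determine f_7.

74680

f_2 = 4(7) + 2(8) = 44
f_3 = 4(44) + 2(7) = 190
f_4 = 4(190) + 2(44) = 848
f_5 = 4(848) + 2(190) = 3772
f_6 = 4(3772) + 2(848) = 16784
f_7 = 4(16784) + 2(3772) = 74680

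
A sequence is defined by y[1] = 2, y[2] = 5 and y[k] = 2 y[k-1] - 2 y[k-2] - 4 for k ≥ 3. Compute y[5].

y[3] = 2*5 - 2*2 - 4 = 2
y[4] = 2*2 - 2*5 - 4 = -10
y[5] = 2*(-10) - 2*2 - 4 = -28

-28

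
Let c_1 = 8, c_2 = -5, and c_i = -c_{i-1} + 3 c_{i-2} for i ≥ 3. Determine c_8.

c_3 = -(-5) + 3*8 = 29
c_4 = -29 + 3*(-5) = -44
c_5 = -(-44) + 3*29 = 131
c_6 = -131 + 3*(-44) = -263
c_7 = -(-263) + 3*131 = 656
c_8 = -656 + 3*(-263) = -1445

-1445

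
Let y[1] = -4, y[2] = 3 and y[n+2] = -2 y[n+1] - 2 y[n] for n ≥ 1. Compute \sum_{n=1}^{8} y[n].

y[3] = -2(3) - 2(-4) = 2
y[4] = -2(2) - 2(3) = -10
y[5] = -2(-10) - 2(2) = 16
y[6] = -2(16) - 2(-10) = -12
y[7] = -2(-12) - 2(16) = -8
y[8] = -2(-8) - 2(-12) = 40
Sum = (-4) + 3 + 2 + (-10) + 16 + (-12) + (-8) + 40 = 27

27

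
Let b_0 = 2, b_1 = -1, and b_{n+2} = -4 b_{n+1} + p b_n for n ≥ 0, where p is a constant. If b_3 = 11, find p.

-3

b_2 = 4 + 2p
b_3 = -16 - 9p
So -16 - 9p = 11, giving p = -3.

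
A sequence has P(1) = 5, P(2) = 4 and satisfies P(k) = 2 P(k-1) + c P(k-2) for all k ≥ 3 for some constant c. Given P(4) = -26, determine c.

P(3) = 8 + 5c
P(4) = 16 + 14c
So 16 + 14c = -26, giving c = -3.

-3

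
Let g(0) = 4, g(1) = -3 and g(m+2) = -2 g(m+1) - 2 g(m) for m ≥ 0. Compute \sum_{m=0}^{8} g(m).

37

g(2) = -2*(-3) - 2*4 = -2
g(3) = -2*(-2) - 2*(-3) = 10
g(4) = -2*10 - 2*(-2) = -16
g(5) = -2*(-16) - 2*10 = 12
g(6) = -2*12 - 2*(-16) = 8
g(7) = -2*8 - 2*12 = -40
g(8) = -2*(-40) - 2*8 = 64
Sum = 4 + (-3) + (-2) + 10 + (-16) + 12 + 8 + (-40) + 64 = 37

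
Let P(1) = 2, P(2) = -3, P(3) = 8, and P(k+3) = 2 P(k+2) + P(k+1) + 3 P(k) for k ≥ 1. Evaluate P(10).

6762

P(4) = 2·8 + (-3) + 3·2 = 19
P(5) = 2·19 + 8 + 3·(-3) = 37
P(6) = 2·37 + 19 + 3·8 = 117
P(7) = 2·117 + 37 + 3·19 = 328
P(8) = 2·328 + 117 + 3·37 = 884
P(9) = 2·884 + 328 + 3·117 = 2447
P(10) = 2·2447 + 884 + 3·328 = 6762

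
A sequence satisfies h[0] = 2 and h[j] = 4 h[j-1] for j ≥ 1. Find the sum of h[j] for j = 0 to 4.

682

h[1] = 4*2 = 8
h[2] = 4*8 = 32
h[3] = 4*32 = 128
h[4] = 4*128 = 512
Sum = 2 + 8 + 32 + 128 + 512 = 682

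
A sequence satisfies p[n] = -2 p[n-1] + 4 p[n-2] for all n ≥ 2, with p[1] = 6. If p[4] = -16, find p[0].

Let p[0] = z.
p[2] = -12 + 4z
p[3] = 48 - 8z
p[4] = -144 + 32z
So -144 + 32z = -16, giving z = 4.

4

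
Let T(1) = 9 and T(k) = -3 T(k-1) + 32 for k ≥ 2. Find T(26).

-847288609435

The fixed point is 32/(1 + 3) = 8, so T(k) - 8 = -3(T(k-1) - 8).
Hence T(k) = 1·(-3)^{k-1} + 8.
T(26) = 1·(-3)^{25} + 8 = 1·-847288609443 + 8 = -847288609435.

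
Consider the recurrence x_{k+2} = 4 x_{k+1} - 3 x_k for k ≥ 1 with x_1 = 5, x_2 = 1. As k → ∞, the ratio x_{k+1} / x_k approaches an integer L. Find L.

3

The characteristic equation is r^2 - 4r + 3 = 0, which factors as (r - 3)(r - 1) = 0.
So the roots are 3 and 1. Since |3| > |1| and the coefficient of 3^k is non-zero, the ratio tends to 3.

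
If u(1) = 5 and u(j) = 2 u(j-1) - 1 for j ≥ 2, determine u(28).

536870913

The fixed point is -1/(1 - 2) = 1, so u(j) - 1 = 2(u(j-1) - 1).
Hence u(j) = 4·2^{j-1} + 1.
u(28) = 4·2^{27} + 1 = 4·134217728 + 1 = 536870913.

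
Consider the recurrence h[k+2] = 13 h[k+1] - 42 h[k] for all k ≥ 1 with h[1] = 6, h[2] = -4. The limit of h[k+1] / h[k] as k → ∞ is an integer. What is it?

7

The characteristic equation is r^2 - 13r + 42 = 0, which factors as (r - 7)(r - 6) = 0.
So the roots are 7 and 6. Since |7| > |6| and the coefficient of 7^k is non-zero, the ratio tends to 7.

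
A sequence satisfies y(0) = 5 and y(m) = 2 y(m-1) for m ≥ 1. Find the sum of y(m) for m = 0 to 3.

75

y(1) = 2·5 = 10
y(2) = 2·10 = 20
y(3) = 2·20 = 40
Sum = 5 + 10 + 20 + 40 = 75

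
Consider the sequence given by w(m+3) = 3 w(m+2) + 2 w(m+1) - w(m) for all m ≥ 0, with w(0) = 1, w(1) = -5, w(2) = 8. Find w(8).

8521

w(3) = 3·8 + 2·(-5) - 1 = 13
w(4) = 3·13 + 2·8 - (-5) = 60
w(5) = 3·60 + 2·13 - 8 = 198
w(6) = 3·198 + 2·60 - 13 = 701
w(7) = 3·701 + 2·198 - 60 = 2439
w(8) = 3·2439 + 2·701 - 198 = 8521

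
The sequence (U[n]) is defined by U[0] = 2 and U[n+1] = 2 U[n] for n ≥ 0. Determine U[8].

U[1] = 2*2 = 4
U[2] = 2*4 = 8
U[3] = 2*8 = 16
U[4] = 2*16 = 32
U[5] = 2*32 = 64
U[6] = 2*64 = 128
U[7] = 2*128 = 256
U[8] = 2*256 = 512

512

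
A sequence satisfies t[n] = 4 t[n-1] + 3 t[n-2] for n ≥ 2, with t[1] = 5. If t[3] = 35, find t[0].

-5

Let t[0] = w.
t[2] = 20 + 3w
t[3] = 95 + 12w
So 95 + 12w = 35, giving w = -5.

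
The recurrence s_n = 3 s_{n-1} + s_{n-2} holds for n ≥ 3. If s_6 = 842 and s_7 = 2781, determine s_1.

Rearranging, s_{n-2} = s_n - 3 s_{n-1}.
s_5 = 2781 - 3·842 = 255
s_4 = 842 - 3·255 = 77
s_3 = 255 - 3·77 = 24
s_2 = 77 - 3·24 = 5
s_1 = 24 - 3·5 = 9

9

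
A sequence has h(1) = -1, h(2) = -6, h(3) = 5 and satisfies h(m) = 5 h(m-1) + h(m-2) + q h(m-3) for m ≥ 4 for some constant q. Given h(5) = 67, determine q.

h(4) = 19 - q
h(5) = 100 - 11q
So 100 - 11q = 67, giving q = 3.

3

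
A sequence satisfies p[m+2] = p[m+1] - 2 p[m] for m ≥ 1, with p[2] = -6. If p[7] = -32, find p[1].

Let p[1] = z.
p[3] = -6 - 2z
p[4] = 6 - 2z
p[5] = 18 + 2z
p[6] = 6 + 6z
p[7] = -30 + 2z
So -30 + 2z = -32, giving z = -1.

-1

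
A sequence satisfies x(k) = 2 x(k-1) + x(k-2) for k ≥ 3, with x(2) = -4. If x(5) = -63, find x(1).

Let x(1) = z.
x(3) = -8 + z
x(4) = -20 + 2z
x(5) = -48 + 5z
So -48 + 5z = -63, giving z = -3.

-3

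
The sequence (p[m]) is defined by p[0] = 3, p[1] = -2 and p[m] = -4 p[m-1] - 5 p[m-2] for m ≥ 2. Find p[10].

p[2] = -4·(-2) - 5·3 = -7
p[3] = -4·(-7) - 5·(-2) = 38
p[4] = -4·38 - 5·(-7) = -117
p[5] = -4·(-117) - 5·38 = 278
p[6] = -4·278 - 5·(-117) = -527
p[7] = -4·(-527) - 5·278 = 718
p[8] = -4·718 - 5·(-527) = -237
p[9] = -4·(-237) - 5·718 = -2642
p[10] = -4·(-2642) - 5·(-237) = 11753

11753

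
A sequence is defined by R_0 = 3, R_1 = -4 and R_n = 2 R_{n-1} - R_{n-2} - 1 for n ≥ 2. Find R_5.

-42

R_2 = 2(-4) - 3 - 1 = -12
R_3 = 2(-12) - (-4) - 1 = -21
R_4 = 2(-21) - (-12) - 1 = -31
R_5 = 2(-31) - (-21) - 1 = -42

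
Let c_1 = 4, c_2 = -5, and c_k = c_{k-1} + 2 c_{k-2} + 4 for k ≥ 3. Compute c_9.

c_3 = (-5) + 2·4 + 4 = 7
c_4 = 7 + 2·(-5) + 4 = 1
c_5 = 1 + 2·7 + 4 = 19
c_6 = 19 + 2·1 + 4 = 25
c_7 = 25 + 2·19 + 4 = 67
c_8 = 67 + 2·25 + 4 = 121
c_9 = 121 + 2·67 + 4 = 259

259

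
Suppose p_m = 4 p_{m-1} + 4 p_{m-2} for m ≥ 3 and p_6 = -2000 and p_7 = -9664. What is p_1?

Rearranging, p_{m-2} = (p_m - 4 p_{m-1}) / 4.
p_5 = (-9664 - 4(-2000)) / 4 = -1664/4 = -416
p_4 = (-2000 - 4(-416)) / 4 = -336/4 = -84
p_3 = (-416 - 4(-84)) / 4 = -80/4 = -20
p_2 = (-84 - 4(-20)) / 4 = -4/4 = -1
p_1 = (-20 - 4(-1)) / 4 = -16/4 = -4

-4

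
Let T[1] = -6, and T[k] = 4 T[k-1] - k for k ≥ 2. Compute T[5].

-1733

T[2] = 4*(-6) - 2 = -26
T[3] = 4*(-26) - 3 = -107
T[4] = 4*(-107) - 4 = -432
T[5] = 4*(-432) - 5 = -1733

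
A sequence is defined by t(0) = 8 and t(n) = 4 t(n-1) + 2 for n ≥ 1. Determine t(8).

567978

t(1) = 4(8) + 2 = 34
t(2) = 4(34) + 2 = 138
t(3) = 4(138) + 2 = 554
t(4) = 4(554) + 2 = 2218
t(5) = 4(2218) + 2 = 8874
t(6) = 4(8874) + 2 = 35498
t(7) = 4(35498) + 2 = 141994
t(8) = 4(141994) + 2 = 567978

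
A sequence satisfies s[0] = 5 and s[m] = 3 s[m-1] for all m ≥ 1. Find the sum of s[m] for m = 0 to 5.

s[1] = 3·5 = 15
s[2] = 3·15 = 45
s[3] = 3·45 = 135
s[4] = 3·135 = 405
s[5] = 3·405 = 1215
Sum = 5 + 15 + 45 + 135 + 405 + 1215 = 1820

1820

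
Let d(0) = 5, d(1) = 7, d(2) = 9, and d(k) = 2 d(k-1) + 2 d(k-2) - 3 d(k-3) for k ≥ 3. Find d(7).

343

d(3) = 2·9 + 2·7 - 3·5 = 17
d(4) = 2·17 + 2·9 - 3·7 = 31
d(5) = 2·31 + 2·17 - 3·9 = 69
d(6) = 2·69 + 2·31 - 3·17 = 149
d(7) = 2·149 + 2·69 - 3·31 = 343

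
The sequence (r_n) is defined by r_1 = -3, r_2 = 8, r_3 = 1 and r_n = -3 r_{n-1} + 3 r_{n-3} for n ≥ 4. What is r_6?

r_4 = -3·1 + 3·(-3) = -12
r_5 = -3·(-12) + 3·8 = 60
r_6 = -3·60 + 3·1 = -177

-177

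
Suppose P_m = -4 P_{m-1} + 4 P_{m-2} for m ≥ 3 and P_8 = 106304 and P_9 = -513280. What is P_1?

-1

Rearranging, P_{m-2} = (P_m + 4 P_{m-1}) / 4.
P_7 = (-513280 + 4·106304) / 4 = -88064/4 = -22016
P_6 = (106304 + 4·(-22016)) / 4 = 18240/4 = 4560
P_5 = (-22016 + 4·4560) / 4 = -3776/4 = -944
P_4 = (4560 + 4·(-944)) / 4 = 784/4 = 196
P_3 = (-944 + 4·196) / 4 = -160/4 = -40
P_2 = (196 + 4·(-40)) / 4 = 36/4 = 9
P_1 = (-40 + 4·9) / 4 = -4/4 = -1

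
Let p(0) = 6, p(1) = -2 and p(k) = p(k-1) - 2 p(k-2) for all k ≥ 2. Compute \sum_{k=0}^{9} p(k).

-44

p(2) = (-2) - 2(6) = -14
p(3) = (-14) - 2(-2) = -10
p(4) = (-10) - 2(-14) = 18
p(5) = 18 - 2(-10) = 38
p(6) = 38 - 2(18) = 2
p(7) = 2 - 2(38) = -74
p(8) = (-74) - 2(2) = -78
p(9) = (-78) - 2(-74) = 70
Sum = 6 + (-2) + (-14) + (-10) + 18 + 38 + 2 + (-74) + (-78) + 70 = -44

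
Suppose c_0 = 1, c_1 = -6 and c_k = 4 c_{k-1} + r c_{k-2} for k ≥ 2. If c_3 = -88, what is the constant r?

c_2 = -24 + r
c_3 = -96 - 2r
So -96 - 2r = -88, giving r = -4.

-4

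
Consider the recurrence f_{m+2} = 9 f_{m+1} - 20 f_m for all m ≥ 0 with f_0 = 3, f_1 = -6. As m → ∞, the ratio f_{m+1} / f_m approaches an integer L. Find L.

5

The characteristic equation is r^2 - 9r + 20 = 0, which factors as (r - 5)(r - 4) = 0.
So the roots are 5 and 4. Since |5| > |4| and the coefficient of 5^m is non-zero, the ratio tends to 5.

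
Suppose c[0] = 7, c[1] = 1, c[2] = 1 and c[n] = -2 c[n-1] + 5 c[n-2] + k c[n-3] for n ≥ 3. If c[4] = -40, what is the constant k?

3

c[3] = 3 + 7k
c[4] = -1 - 13k
So -1 - 13k = -40, giving k = 3.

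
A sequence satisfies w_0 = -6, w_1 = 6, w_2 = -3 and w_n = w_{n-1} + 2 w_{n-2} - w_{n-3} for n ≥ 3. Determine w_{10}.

411

w_3 = (-3) + 2·6 - (-6) = 15
w_4 = 15 + 2·(-3) - 6 = 3
w_5 = 3 + 2·15 - (-3) = 36
w_6 = 36 + 2·3 - 15 = 27
w_7 = 27 + 2·36 - 3 = 96
w_8 = 96 + 2·27 - 36 = 114
w_9 = 114 + 2·96 - 27 = 279
w_{10} = 279 + 2·114 - 96 = 411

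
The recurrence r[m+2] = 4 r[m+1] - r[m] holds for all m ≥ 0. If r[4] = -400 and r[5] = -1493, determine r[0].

Rearranging, r[m-2] = -(r[m] - 4 r[m-1]).
r[3] = -(-1493 - 4·(-400)) = -107
r[2] = -(-400 - 4·(-107)) = -28
r[1] = -(-107 - 4·(-28)) = -5
r[0] = -(-28 - 4·(-5)) = 8

8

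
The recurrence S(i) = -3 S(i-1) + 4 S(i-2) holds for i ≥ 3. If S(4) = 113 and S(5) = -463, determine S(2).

Rearranging, S(i-2) = (S(i) + 3 S(i-1)) / 4.
S(3) = (-463 + 3*113) / 4 = -124/4 = -31
S(2) = (113 + 3*(-31)) / 4 = 20/4 = 5

5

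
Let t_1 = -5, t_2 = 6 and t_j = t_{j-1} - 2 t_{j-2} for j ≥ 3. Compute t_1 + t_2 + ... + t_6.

-43

t_3 = 6 - 2*(-5) = 16
t_4 = 16 - 2*6 = 4
t_5 = 4 - 2*16 = -28
t_6 = (-28) - 2*4 = -36
Sum = (-5) + 6 + 16 + 4 + (-28) + (-36) = -43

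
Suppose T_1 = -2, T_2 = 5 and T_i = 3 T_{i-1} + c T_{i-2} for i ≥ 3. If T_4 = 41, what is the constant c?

T_3 = 15 - 2c
T_4 = 45 - c
So 45 - c = 41, giving c = 4.

4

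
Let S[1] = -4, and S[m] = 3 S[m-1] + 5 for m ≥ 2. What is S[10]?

S[2] = 3*(-4) + 5 = -7
S[3] = 3*(-7) + 5 = -16
S[4] = 3*(-16) + 5 = -43
S[5] = 3*(-43) + 5 = -124
S[6] = 3*(-124) + 5 = -367
S[7] = 3*(-367) + 5 = -1096
S[8] = 3*(-1096) + 5 = -3283
S[9] = 3*(-3283) + 5 = -9844
S[10] = 3*(-9844) + 5 = -29527

-29527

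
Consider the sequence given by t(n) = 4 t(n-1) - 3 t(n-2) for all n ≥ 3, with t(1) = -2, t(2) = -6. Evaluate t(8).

t(3) = 4*(-6) - 3*(-2) = -18
t(4) = 4*(-18) - 3*(-6) = -54
t(5) = 4*(-54) - 3*(-18) = -162
t(6) = 4*(-162) - 3*(-54) = -486
t(7) = 4*(-486) - 3*(-162) = -1458
t(8) = 4*(-1458) - 3*(-486) = -4374

-4374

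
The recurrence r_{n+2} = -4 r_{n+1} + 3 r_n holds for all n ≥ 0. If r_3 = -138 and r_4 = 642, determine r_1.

Rearranging, r_{n-2} = (r_n + 4 r_{n-1}) / 3.
r_2 = (642 + 4*(-138)) / 3 = 90/3 = 30
r_1 = (-138 + 4*30) / 3 = -18/3 = -6

-6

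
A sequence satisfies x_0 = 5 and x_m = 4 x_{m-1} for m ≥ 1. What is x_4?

x_1 = 4*5 = 20
x_2 = 4*20 = 80
x_3 = 4*80 = 320
x_4 = 4*320 = 1280

1280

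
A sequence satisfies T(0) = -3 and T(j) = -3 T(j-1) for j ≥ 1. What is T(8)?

-19683

T(1) = -3·(-3) = 9
T(2) = -3·9 = -27
T(3) = -3·(-27) = 81
T(4) = -3·81 = -243
T(5) = -3·(-243) = 729
T(6) = -3·729 = -2187
T(7) = -3·(-2187) = 6561
T(8) = -3·6561 = -19683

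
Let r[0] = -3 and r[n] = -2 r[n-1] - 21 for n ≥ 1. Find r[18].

1048569

The fixed point is -21/(1 + 2) = -7, so r[n] + 7 = -2(r[n-1] + 7).
Hence r[n] = 4·(-2)^n - 7.
r[18] = 4·(-2)^{18} - 7 = 4·262144 - 7 = 1048569.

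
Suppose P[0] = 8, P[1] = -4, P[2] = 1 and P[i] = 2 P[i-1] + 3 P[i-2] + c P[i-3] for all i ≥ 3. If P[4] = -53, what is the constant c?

P[3] = -10 + 8c
P[4] = -17 + 12c
So -17 + 12c = -53, giving c = -3.

-3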